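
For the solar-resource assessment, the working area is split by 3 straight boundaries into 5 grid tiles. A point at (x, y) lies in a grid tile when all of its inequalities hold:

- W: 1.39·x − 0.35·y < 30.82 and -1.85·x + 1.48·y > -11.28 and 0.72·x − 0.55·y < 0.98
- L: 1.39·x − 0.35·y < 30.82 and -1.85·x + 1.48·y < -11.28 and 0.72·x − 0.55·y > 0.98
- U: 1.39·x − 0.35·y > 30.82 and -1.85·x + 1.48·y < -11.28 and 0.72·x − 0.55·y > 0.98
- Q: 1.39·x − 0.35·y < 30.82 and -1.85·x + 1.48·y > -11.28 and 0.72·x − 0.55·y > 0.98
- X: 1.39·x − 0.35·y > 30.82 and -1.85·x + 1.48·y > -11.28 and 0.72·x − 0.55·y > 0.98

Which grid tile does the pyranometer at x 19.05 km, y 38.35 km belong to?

W

1.39·19.05 − 0.35·38.35 = 13.057, which is < 30.82
-1.85·19.05 + 1.48·38.35 = 21.516, which is > -11.28
0.72·19.05 − 0.55·38.35 = -7.377, which is < 0.98
This sign pattern matches W.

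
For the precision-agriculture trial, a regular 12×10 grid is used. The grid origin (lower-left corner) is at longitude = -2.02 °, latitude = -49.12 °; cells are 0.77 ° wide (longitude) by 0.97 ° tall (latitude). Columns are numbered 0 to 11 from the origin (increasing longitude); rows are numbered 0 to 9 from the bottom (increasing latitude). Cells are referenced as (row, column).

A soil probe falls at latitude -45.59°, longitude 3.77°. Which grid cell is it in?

(3, 7)

Column index: ⌊(3.77 − -2.02) / 0.77⌋ = ⌊7.519⌋ = 7
Row offset from origin: ⌊(-45.59 − -49.12) / 0.97⌋ = ⌊3.639⌋ = 3 → row 3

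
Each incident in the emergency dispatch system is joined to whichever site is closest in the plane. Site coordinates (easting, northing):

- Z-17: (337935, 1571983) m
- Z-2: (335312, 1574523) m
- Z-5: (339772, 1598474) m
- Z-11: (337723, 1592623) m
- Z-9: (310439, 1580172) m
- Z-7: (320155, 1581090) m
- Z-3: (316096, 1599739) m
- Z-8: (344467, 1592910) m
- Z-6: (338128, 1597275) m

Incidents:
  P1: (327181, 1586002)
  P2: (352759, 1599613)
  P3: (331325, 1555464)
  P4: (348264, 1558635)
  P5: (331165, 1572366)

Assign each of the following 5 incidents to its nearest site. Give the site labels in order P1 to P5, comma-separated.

Z-7, Z-8, Z-17, Z-17, Z-2

P1 → Z-7 (d²=73492420.00)
P2 → Z-8 (d²=113687473.00)
P3 → Z-17 (d²=316569461.00)
P4 → Z-17 (d²=284857345.00)
P5 → Z-2 (d²=21850258.00)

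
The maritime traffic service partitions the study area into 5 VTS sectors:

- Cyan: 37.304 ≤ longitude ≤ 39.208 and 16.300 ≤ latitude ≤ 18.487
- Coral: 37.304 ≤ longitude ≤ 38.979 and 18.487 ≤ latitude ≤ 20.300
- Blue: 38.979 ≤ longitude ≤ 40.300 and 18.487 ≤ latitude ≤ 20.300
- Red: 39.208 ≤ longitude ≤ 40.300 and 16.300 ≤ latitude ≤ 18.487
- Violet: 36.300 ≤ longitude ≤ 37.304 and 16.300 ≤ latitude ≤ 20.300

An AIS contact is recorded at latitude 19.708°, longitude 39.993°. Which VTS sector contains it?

The point has longitude = 39.993 and latitude = 19.708.
Only Blue satisfies 38.979 ≤ longitude ≤ 40.300 and 18.487 ≤ latitude ≤ 20.300.

Blue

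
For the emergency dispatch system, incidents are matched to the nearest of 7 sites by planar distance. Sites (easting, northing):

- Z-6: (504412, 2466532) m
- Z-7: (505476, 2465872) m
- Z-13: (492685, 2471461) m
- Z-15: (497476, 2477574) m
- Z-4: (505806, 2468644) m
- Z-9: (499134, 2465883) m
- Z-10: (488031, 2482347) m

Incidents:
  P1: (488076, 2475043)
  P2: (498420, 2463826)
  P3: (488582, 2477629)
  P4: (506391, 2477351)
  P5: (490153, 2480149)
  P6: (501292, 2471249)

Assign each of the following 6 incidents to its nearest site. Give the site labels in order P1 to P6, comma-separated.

P1 → Z-13 (d²=34073605.00)
P2 → Z-9 (d²=4741045.00)
P3 → Z-10 (d²=22563125.00)
P4 → Z-4 (d²=76154074.00)
P5 → Z-10 (d²=9334088.00)
P6 → Z-4 (d²=27162221.00)

Z-13, Z-9, Z-10, Z-4, Z-10, Z-4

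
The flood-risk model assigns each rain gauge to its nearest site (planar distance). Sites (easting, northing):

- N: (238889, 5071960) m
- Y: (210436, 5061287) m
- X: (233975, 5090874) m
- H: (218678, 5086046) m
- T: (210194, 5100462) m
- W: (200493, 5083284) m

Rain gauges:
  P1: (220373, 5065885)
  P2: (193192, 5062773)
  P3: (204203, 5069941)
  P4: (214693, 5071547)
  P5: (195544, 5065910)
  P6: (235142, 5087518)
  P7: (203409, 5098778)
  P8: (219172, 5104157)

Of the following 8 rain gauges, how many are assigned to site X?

1

P1 → Y
P2 → Y
P3 → Y
P4 → Y
P5 → Y
P6 → X
P7 → T
P8 → T
1 of the 8 goes to X.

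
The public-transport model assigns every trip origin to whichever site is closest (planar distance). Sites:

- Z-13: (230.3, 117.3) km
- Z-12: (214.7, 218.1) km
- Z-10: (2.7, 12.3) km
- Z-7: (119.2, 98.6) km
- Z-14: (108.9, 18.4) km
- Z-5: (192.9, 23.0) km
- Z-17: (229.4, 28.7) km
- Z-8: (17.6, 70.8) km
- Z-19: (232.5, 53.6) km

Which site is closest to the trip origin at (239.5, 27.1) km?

Z-17

Squared distances to each site:
Z-13: 8220.680; Z-12: 37096.040; Z-10: 56293.280; Z-7: 19584.340; Z-14: 17132.050; Z-5: 2188.370; Z-17: 104.570; Z-8: 51149.300; Z-19: 751.250.
Minimum at Z-17.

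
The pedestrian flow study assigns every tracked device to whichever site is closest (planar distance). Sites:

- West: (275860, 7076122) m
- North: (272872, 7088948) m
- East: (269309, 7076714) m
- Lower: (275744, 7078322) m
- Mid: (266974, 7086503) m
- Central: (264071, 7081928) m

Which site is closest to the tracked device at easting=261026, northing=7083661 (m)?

Squared distances to each site:
West: 276884077.000; North: 168280085.000; East: 116868898.000; Lower: 245124445.000; Mid: 43455668.000; Central: 12275314.000.
Minimum at Central.

Central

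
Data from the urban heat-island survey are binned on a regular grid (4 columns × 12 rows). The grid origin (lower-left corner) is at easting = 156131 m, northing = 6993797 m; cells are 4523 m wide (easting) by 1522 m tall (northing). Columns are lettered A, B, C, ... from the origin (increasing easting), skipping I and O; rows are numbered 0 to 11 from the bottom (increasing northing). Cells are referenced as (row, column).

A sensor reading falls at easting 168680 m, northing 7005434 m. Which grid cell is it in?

Column index: ⌊(168680 − 156131) / 4523⌋ = ⌊2.774⌋ = 2 → column C
Row offset from origin: ⌊(7005434 − 6993797) / 1522⌋ = ⌊7.646⌋ = 7 → row 7

(7, C)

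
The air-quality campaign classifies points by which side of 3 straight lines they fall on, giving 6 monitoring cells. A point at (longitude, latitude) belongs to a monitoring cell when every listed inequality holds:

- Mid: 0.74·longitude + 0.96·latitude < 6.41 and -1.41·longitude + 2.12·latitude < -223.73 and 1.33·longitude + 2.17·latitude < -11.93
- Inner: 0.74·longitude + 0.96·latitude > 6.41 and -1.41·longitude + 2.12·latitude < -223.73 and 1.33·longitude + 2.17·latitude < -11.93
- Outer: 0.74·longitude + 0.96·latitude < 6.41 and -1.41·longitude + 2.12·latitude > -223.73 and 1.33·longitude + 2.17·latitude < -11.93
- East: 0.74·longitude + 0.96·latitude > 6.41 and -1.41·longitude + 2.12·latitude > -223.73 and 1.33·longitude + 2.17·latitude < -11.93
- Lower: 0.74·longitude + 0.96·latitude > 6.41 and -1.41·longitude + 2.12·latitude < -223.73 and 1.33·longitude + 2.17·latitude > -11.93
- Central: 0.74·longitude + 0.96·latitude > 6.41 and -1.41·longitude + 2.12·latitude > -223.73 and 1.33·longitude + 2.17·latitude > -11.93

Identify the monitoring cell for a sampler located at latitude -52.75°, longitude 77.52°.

0.74·77.52 + 0.96·-52.75 = 6.725, which is > 6.41
-1.41·77.52 + 2.12·-52.75 = -221.133, which is > -223.73
1.33·77.52 + 2.17·-52.75 = -11.366, which is > -11.93
This sign pattern matches Central.

Central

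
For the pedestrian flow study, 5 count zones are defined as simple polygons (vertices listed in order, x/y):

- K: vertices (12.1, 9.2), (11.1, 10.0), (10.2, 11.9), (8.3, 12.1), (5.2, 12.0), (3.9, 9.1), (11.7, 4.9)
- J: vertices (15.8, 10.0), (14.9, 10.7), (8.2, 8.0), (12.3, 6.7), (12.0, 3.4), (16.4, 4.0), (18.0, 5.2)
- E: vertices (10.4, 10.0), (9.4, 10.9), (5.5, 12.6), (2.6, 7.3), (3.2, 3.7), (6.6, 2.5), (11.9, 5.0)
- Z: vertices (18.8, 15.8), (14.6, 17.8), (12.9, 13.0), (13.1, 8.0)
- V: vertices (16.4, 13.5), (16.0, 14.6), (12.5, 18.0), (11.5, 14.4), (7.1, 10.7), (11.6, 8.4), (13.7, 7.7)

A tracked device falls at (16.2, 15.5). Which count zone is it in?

Z

Cast a ray rightward from (16.2, 15.5). For each polygon, the edges (by vertex number in listed order) whose endpoints lie on opposite sides of y = 15.5, where each meets that height, and whether that is right or left of the point:
K: no edge straddles that height → 0 crossings.
J: no edge straddles that height → 0 crossings.
E: no edge straddles that height → 0 crossings.
Z: 2–3 at x≈13.79 (left), 4–1 at x≈18.58 (right) → 1 crossing.
V: 2–3 at x≈15.07 (left), 3–4 at x≈11.81 (left) → 0 crossings.
Only Z has an odd count, so the point is inside Z.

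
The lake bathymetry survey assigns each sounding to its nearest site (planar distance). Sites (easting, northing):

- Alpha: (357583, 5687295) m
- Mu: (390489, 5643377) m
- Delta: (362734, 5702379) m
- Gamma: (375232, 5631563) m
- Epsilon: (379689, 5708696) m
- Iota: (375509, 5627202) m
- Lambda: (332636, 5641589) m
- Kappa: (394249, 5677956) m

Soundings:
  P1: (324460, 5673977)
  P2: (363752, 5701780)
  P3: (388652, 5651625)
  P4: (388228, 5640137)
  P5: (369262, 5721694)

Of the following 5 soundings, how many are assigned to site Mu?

P1 → Lambda
P2 → Delta
P3 → Mu
P4 → Mu
P5 → Epsilon
2 of the 5 go to Mu.

2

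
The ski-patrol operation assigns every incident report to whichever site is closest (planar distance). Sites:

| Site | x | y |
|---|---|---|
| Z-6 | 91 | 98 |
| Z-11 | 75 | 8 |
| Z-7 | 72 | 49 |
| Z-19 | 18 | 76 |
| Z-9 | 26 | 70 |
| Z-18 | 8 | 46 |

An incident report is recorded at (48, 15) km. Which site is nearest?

Squared distances to each site:
Z-6: 8738.000; Z-11: 778.000; Z-7: 1732.000; Z-19: 4621.000; Z-9: 3509.000; Z-18: 2561.000.
Minimum at Z-11.

Z-11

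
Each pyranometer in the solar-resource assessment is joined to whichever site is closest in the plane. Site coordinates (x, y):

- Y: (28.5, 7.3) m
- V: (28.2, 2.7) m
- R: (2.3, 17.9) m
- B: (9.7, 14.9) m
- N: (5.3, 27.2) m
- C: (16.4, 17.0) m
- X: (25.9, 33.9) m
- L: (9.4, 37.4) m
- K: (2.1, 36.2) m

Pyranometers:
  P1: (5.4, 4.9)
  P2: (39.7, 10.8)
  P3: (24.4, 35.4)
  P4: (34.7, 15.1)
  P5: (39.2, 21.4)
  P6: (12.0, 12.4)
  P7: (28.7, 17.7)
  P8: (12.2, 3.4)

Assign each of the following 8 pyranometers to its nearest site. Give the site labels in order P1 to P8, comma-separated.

P1 → B (d²=118.49)
P2 → Y (d²=137.69)
P3 → X (d²=4.50)
P4 → Y (d²=99.28)
P5 → Y (d²=313.30)
P6 → B (d²=11.54)
P7 → Y (d²=108.20)
P8 → B (d²=138.50)

B, Y, X, Y, Y, B, Y, B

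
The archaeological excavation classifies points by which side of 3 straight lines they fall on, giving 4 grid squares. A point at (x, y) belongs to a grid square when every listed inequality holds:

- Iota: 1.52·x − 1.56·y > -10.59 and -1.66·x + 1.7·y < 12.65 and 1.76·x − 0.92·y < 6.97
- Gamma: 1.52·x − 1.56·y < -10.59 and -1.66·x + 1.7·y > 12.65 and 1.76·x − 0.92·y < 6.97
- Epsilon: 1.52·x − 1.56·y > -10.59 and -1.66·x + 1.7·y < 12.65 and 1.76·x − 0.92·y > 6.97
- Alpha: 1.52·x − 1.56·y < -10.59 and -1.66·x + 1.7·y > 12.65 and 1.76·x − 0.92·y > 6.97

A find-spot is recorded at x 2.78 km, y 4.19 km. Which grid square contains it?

Iota

1.52·2.78 − 1.56·4.19 = -2.311, which is > -10.59
-1.66·2.78 + 1.7·4.19 = 2.508, which is < 12.65
1.76·2.78 − 0.92·4.19 = 1.038, which is < 6.97
This sign pattern matches Iota.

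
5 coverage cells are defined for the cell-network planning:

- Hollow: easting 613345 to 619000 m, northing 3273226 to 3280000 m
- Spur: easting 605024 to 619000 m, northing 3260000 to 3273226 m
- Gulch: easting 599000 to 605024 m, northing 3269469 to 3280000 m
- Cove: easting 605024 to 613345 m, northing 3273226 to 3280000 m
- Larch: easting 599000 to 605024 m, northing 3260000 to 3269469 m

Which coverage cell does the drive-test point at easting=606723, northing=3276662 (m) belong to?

Cove

The point has easting = 606723 and northing = 3276662.
Only Cove satisfies 605024 ≤ easting ≤ 613345 and 3273226 ≤ northing ≤ 3280000.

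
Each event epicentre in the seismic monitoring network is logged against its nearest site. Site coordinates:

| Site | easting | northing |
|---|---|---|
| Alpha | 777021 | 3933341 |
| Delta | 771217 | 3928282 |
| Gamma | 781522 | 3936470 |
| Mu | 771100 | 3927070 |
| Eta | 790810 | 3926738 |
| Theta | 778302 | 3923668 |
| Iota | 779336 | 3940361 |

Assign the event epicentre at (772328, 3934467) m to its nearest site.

Squared distances to each site:
Alpha: 23292125.000; Delta: 39488546.000; Gamma: 88541645.000; Mu: 56223593.000; Eta: 401321765.000; Theta: 152307077.000; Iota: 83851300.000.
Minimum at Alpha.

Alpha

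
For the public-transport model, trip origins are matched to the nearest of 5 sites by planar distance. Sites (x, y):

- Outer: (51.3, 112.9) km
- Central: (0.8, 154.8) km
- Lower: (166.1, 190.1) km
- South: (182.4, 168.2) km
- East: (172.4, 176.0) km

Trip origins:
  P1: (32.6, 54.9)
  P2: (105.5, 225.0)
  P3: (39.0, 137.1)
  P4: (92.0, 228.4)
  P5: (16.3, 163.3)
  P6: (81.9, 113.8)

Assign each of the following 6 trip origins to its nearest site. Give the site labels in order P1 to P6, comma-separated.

Outer, Lower, Outer, Lower, Central, Outer

P1 → Outer (d²=3713.69)
P2 → Lower (d²=4890.37)
P3 → Outer (d²=736.93)
P4 → Lower (d²=6957.70)
P5 → Central (d²=312.50)
P6 → Outer (d²=937.17)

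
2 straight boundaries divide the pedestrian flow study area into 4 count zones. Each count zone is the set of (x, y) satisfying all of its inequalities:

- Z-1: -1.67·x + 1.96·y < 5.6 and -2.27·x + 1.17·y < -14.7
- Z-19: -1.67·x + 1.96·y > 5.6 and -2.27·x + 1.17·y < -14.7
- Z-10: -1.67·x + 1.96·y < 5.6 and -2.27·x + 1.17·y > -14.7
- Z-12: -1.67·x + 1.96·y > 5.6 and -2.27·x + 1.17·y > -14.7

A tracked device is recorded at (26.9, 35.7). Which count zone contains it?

-1.67·26.9 + 1.96·35.7 = 25.049, which is > 5.6
-2.27·26.9 + 1.17·35.7 = -19.294, which is < -14.7
This sign pattern matches Z-19.

Z-19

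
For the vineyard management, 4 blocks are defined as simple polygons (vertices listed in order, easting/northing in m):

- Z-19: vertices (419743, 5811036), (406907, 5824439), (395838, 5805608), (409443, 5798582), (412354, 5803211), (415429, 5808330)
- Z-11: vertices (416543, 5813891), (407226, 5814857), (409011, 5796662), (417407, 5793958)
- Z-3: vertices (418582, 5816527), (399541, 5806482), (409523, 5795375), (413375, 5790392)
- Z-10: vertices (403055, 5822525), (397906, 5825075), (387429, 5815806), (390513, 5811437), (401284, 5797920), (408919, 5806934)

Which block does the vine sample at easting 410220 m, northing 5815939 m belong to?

Cast a ray rightward from (410220, 5815939). For each polygon, the edges (by vertex number in listed order) whose endpoints lie on opposite sides of northing = 5815939, where each meets that height, and whether that is right or left of the point:
Z-19: 1–2 at easting≈415047.4 (right), 2–3 at easting≈401910.6 (left) → 1 crossing.
Z-11: no edge straddles that height → 0 crossings.
Z-3: 1–2 at easting≈417467.4 (right), 4–1 at easting≈418464.8 (right) → 2 crossings.
Z-10: 2–3 at easting≈387579.3 (left), 6–1 at easting≈405532.1 (left) → 0 crossings.
Only Z-19 has an odd count, so the point is inside Z-19.

Z-19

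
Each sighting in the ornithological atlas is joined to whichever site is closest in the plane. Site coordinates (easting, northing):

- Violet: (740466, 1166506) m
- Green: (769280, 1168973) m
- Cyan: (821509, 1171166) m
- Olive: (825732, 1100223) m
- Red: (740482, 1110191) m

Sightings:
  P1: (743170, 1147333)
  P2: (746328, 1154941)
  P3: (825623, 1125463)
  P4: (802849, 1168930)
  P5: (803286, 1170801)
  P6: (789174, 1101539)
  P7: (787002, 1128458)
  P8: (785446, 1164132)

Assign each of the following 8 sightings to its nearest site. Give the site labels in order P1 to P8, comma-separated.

Violet, Violet, Olive, Cyan, Cyan, Olive, Green, Green

P1 → Violet (d²=374915545.00)
P2 → Violet (d²=168112269.00)
P3 → Olive (d²=637069481.00)
P4 → Cyan (d²=353195296.00)
P5 → Cyan (d²=332210954.00)
P6 → Olive (d²=1338219220.00)
P7 → Green (d²=1955534509.00)
P8 → Green (d²=284774837.00)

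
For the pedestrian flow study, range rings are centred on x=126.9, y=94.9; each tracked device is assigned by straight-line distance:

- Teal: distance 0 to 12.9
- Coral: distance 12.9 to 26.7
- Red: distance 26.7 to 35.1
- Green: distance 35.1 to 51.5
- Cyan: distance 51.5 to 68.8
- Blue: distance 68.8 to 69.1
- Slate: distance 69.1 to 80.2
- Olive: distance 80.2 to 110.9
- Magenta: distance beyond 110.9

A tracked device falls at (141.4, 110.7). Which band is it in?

Coral

Distance = √((141.4−126.9)² + (110.7−94.9)²) = √(210.250 + 249.640) = 21.445.
12.9 ≤ 21.445 < 26.7 → Coral.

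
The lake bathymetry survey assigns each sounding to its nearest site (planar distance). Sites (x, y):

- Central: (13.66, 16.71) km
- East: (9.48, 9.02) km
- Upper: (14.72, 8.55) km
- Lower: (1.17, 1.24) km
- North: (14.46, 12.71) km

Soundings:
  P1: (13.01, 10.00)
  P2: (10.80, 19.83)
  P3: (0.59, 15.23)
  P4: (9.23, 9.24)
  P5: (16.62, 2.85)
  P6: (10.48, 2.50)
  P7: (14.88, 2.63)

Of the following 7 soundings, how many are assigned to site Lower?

P1 → Upper
P2 → Central
P3 → East
P4 → East
P5 → Upper
P6 → East
P7 → Upper
0 of the 7 go to Lower.

0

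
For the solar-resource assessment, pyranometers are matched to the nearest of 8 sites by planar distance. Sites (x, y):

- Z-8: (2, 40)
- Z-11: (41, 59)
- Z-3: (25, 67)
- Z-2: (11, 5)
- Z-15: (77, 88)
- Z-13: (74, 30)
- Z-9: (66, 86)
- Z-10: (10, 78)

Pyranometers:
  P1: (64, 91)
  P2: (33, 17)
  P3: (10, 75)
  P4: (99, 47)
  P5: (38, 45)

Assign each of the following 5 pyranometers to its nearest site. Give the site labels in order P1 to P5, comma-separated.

P1 → Z-9 (d²=29.00)
P2 → Z-2 (d²=628.00)
P3 → Z-10 (d²=9.00)
P4 → Z-13 (d²=914.00)
P5 → Z-11 (d²=205.00)

Z-9, Z-2, Z-10, Z-13, Z-11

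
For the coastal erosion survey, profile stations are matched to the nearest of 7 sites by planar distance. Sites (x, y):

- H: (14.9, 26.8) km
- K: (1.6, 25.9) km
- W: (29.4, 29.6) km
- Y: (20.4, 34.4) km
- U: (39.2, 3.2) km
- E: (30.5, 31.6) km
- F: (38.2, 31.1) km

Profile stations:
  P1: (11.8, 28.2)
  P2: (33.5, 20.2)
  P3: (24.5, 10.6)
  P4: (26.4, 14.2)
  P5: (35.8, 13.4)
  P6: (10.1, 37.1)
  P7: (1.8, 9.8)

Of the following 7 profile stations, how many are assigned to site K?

1

P1 → H
P2 → W
P3 → U
P4 → W
P5 → U
P6 → Y
P7 → K
1 of the 7 goes to K.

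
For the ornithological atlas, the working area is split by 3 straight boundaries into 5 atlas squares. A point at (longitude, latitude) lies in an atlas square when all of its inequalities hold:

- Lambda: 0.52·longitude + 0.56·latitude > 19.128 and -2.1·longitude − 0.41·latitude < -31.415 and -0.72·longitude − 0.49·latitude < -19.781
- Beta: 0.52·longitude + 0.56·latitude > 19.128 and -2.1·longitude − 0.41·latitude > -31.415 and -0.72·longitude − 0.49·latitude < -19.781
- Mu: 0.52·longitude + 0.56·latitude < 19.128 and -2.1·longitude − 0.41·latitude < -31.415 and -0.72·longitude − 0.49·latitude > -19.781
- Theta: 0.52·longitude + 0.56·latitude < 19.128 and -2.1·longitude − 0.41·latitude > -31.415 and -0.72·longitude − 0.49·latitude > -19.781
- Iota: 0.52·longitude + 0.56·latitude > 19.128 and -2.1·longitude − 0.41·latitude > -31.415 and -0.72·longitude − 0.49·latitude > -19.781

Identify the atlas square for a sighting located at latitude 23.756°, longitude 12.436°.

Lambda

0.52·12.436 + 0.56·23.756 = 19.770, which is > 19.128
-2.1·12.436 − 0.41·23.756 = -35.856, which is < -31.415
-0.72·12.436 − 0.49·23.756 = -20.594, which is < -19.781
This sign pattern matches Lambda.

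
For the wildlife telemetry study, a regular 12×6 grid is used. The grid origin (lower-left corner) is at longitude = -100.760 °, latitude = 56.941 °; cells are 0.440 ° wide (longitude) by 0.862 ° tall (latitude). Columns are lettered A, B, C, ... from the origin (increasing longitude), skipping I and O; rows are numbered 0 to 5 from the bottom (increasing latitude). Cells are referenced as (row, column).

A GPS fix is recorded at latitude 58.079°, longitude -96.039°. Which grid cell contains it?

Column index: ⌊(-96.039 − -100.760) / 0.440⌋ = ⌊10.730⌋ = 10 → column L
Row offset from origin: ⌊(58.079 − 56.941) / 0.862⌋ = ⌊1.320⌋ = 1 → row 1

(1, L)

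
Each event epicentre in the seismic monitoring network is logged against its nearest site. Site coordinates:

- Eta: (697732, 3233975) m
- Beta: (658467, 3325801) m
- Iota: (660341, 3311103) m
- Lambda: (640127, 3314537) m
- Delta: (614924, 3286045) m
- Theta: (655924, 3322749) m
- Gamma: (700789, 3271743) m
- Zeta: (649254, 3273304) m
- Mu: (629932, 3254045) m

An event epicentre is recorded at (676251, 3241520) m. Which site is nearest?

Squared distances to each site:
Eta: 518360386.000; Beta: 7419557617.000; Iota: 5094921989.000; Lambda: 6636425665.000; Delta: 5743476554.000; Theta: 7011337370.000; Gamma: 1515543173.000; Zeta: 1739060665.000; Mu: 2302325386.000.
Minimum at Eta.

Eta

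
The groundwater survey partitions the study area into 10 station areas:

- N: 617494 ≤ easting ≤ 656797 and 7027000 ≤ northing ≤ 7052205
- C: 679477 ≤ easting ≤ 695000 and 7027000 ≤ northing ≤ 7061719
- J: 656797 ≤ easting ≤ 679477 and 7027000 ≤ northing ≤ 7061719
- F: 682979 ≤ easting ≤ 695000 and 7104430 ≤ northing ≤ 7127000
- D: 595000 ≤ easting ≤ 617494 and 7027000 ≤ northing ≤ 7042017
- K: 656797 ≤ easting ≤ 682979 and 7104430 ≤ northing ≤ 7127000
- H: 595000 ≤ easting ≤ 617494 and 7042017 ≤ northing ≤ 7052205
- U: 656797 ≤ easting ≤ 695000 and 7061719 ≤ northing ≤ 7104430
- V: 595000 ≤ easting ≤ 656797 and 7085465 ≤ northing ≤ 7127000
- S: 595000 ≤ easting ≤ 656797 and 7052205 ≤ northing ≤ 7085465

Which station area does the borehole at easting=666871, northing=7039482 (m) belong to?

J

The point has easting = 666871 and northing = 7039482.
Only J satisfies 656797 ≤ easting ≤ 679477 and 7027000 ≤ northing ≤ 7061719.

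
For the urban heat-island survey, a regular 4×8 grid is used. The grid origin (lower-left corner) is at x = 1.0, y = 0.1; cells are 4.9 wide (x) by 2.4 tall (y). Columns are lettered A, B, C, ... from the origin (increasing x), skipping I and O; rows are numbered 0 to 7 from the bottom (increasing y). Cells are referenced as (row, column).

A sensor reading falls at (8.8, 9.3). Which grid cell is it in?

(3, B)

Column index: ⌊(8.8 − 1.0) / 4.9⌋ = ⌊1.592⌋ = 1 → column B
Row offset from origin: ⌊(9.3 − 0.1) / 2.4⌋ = ⌊3.833⌋ = 3 → row 3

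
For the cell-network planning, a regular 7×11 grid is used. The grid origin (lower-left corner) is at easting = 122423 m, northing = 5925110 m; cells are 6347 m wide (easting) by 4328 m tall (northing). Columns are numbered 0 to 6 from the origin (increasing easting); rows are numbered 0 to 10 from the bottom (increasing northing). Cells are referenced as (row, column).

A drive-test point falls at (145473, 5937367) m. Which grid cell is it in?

Column index: ⌊(145473 − 122423) / 6347⌋ = ⌊3.632⌋ = 3
Row offset from origin: ⌊(5937367 − 5925110) / 4328⌋ = ⌊2.832⌋ = 2 → row 2

(2, 3)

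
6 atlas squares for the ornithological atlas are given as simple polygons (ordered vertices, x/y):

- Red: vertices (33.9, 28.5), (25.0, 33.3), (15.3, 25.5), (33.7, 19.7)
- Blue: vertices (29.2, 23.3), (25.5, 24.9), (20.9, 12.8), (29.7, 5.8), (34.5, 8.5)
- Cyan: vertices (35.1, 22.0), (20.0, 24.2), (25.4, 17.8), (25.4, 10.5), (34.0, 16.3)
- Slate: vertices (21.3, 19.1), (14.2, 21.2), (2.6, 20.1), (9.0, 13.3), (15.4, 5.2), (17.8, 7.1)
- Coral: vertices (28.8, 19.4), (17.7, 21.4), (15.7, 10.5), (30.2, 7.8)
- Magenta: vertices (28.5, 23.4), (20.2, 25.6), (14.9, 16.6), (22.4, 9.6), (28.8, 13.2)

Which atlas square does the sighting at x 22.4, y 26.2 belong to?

Red

Cast a ray rightward from (22.4, 26.2). For each polygon, the edges (by vertex number in listed order) whose endpoints lie on opposite sides of y = 26.2, where each meets that height, and whether that is right or left of the point:
Red: 2–3 at x≈16.17 (left), 4–1 at x≈33.85 (right) → 1 crossing.
Blue: no edge straddles that height → 0 crossings.
Cyan: no edge straddles that height → 0 crossings.
Slate: no edge straddles that height → 0 crossings.
Coral: no edge straddles that height → 0 crossings.
Magenta: no edge straddles that height → 0 crossings.
Only Red has an odd count, so the point is inside Red.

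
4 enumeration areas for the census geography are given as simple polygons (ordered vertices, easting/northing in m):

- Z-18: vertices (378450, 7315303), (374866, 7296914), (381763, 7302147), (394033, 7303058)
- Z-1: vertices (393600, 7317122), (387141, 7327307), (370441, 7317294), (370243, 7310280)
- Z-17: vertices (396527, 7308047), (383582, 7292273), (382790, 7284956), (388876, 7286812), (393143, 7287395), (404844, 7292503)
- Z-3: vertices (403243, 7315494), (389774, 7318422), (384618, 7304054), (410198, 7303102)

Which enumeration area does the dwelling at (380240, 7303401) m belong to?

Z-18

Cast a ray rightward from (380240, 7303401). For each polygon, the edges (by vertex number in listed order) whose endpoints lie on opposite sides of northing = 7303401, where each meets that height, and whether that is right or left of the point:
Z-18: 1–2 at easting≈376130.3 (left), 4–1 at easting≈393596.5 (right) → 1 crossing.
Z-1: no edge straddles that height → 0 crossings.
Z-17: 1–2 at easting≈392714.2 (right), 6–1 at easting≈399012.9 (right) → 2 crossings.
Z-3: 3–4 at easting≈402163.9 (right), 4–1 at easting≈410030.2 (right) → 2 crossings.
Only Z-18 has an odd count, so the point is inside Z-18.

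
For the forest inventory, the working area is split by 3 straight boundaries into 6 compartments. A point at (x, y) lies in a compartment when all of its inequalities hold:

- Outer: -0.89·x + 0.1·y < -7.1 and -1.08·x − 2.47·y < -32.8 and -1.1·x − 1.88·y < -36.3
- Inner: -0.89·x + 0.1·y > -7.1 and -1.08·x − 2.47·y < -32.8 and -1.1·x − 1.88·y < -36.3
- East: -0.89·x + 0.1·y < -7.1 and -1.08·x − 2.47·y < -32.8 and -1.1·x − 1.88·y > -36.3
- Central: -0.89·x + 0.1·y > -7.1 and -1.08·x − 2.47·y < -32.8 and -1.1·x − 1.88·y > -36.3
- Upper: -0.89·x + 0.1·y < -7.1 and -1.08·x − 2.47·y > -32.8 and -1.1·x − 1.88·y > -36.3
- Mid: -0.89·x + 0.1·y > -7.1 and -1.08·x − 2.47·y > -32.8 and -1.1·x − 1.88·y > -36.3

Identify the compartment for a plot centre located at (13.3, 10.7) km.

East

-0.89·13.3 + 0.1·10.7 = -10.767, which is < -7.1
-1.08·13.3 − 2.47·10.7 = -40.793, which is < -32.8
-1.1·13.3 − 1.88·10.7 = -34.746, which is > -36.3
This sign pattern matches East.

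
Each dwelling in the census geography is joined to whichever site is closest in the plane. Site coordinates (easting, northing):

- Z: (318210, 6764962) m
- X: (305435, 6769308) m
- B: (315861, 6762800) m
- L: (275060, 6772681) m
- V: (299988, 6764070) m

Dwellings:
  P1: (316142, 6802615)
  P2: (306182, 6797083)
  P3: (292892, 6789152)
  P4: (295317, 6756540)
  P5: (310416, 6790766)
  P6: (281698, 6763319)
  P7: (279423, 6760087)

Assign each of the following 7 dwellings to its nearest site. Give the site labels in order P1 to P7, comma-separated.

P1 → X (d²=1223996098.00)
P2 → X (d²=772008634.00)
P3 → X (d²=551111185.00)
P4 → V (d²=78519141.00)
P5 → X (d²=485256125.00)
P6 → L (d²=131710088.00)
P7 → L (d²=177644605.00)

X, X, X, V, X, L, L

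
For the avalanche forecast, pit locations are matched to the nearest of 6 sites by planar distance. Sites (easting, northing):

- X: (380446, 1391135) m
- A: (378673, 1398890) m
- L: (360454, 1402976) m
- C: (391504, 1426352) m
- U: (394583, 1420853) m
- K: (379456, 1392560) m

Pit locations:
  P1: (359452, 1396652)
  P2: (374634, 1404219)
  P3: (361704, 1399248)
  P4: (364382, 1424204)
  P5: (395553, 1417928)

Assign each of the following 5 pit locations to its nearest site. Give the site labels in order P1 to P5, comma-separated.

L, A, L, L, U

P1 → L (d²=40996980.00)
P2 → A (d²=44711762.00)
P3 → L (d²=15460484.00)
P4 → L (d²=466057168.00)
P5 → U (d²=9496525.00)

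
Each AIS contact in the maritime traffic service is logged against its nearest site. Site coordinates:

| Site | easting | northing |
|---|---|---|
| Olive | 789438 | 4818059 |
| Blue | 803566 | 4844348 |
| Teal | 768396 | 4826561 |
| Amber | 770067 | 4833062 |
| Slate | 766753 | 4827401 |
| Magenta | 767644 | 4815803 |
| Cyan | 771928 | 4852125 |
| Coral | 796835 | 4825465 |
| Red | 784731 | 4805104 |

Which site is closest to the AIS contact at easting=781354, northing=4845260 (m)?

Squared distances to each site:
Olive: 805245457.000; Blue: 494204688.000; Teal: 517562365.000; Amber: 276187573.000; Slate: 532133082.000; Magenta: 1055678949.000; Cyan: 135977701.000; Coral: 631503386.000; Red: 1623908465.000.
Minimum at Cyan.

Cyan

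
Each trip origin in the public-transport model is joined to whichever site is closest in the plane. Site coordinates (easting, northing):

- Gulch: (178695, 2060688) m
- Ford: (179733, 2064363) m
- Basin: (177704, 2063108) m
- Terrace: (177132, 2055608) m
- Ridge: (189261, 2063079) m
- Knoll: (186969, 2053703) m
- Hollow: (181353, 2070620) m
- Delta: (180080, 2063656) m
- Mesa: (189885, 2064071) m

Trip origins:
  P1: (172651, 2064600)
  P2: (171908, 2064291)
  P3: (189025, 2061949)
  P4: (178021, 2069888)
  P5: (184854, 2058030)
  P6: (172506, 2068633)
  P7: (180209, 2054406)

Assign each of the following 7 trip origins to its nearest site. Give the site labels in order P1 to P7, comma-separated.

P1 → Basin (d²=27758873.00)
P2 → Basin (d²=34993105.00)
P3 → Ridge (d²=1332596.00)
P4 → Hollow (d²=11638048.00)
P5 → Knoll (d²=23196154.00)
P6 → Basin (d²=57544829.00)
P7 → Terrace (d²=10912733.00)

Basin, Basin, Ridge, Hollow, Knoll, Basin, Terrace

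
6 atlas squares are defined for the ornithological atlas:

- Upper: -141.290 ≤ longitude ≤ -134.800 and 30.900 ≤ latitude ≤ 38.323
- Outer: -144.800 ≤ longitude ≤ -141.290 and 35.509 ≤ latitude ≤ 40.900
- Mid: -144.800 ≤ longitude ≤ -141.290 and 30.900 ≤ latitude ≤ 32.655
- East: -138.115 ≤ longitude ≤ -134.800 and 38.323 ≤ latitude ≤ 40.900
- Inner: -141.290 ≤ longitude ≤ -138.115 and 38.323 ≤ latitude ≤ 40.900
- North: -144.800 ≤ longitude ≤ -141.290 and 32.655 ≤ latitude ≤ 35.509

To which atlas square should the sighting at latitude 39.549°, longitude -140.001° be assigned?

Inner

The point has longitude = -140.001 and latitude = 39.549.
Only Inner satisfies -141.290 ≤ longitude ≤ -138.115 and 38.323 ≤ latitude ≤ 40.900.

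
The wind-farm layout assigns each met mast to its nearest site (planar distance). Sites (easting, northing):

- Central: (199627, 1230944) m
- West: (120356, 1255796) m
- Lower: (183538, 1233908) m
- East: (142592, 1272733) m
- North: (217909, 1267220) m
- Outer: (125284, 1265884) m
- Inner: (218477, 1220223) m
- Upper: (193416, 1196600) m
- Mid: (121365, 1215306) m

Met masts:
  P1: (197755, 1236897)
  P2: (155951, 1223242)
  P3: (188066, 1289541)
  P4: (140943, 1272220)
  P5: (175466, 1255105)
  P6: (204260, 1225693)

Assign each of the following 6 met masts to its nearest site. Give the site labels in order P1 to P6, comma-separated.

P1 → Central (d²=38942593.00)
P2 → Lower (d²=874806125.00)
P3 → North (d²=1388831690.00)
P4 → East (d²=2982370.00)
P5 → Lower (d²=514469993.00)
P6 → Central (d²=49037690.00)

Central, Lower, North, East, Lower, Central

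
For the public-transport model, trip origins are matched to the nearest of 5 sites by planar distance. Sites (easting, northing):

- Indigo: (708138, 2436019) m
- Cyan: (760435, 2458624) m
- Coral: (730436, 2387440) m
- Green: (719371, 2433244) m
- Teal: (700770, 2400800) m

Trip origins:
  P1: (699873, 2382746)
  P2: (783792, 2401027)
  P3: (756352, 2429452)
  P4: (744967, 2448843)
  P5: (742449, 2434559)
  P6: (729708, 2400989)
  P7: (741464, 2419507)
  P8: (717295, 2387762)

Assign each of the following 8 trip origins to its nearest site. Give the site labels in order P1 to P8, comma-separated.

P1 → Teal (d²=326751525.00)
P2 → Coral (d²=3031469305.00)
P3 → Cyan (d²=867676473.00)
P4 → Cyan (d²=334926985.00)
P5 → Green (d²=534323309.00)
P6 → Coral (d²=184105385.00)
P7 → Green (d²=676805818.00)
P8 → Coral (d²=172789565.00)

Teal, Coral, Cyan, Cyan, Green, Coral, Green, Coral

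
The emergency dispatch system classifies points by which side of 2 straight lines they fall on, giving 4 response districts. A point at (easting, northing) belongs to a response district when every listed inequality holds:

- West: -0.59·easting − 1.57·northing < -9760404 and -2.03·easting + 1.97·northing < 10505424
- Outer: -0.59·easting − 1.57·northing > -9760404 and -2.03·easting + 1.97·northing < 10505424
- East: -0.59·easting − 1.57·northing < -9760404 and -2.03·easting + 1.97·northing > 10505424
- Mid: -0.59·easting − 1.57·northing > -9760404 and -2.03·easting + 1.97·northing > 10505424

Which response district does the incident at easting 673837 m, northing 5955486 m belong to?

-0.59·673837 − 1.57·5955486 = -9747676.850, which is > -9760404
-2.03·673837 + 1.97·5955486 = 10364418.310, which is < 10505424
This sign pattern matches Outer.

Outer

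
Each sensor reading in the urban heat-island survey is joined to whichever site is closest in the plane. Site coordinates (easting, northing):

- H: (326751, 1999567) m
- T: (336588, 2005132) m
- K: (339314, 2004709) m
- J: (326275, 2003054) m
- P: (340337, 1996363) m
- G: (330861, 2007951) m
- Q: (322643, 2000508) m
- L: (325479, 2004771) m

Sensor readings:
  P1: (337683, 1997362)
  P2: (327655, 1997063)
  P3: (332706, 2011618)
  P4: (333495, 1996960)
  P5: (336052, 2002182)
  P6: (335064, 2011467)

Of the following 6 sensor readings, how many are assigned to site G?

2

P1 → P
P2 → H
P3 → G
P4 → P
P5 → T
P6 → G
2 of the 6 go to G.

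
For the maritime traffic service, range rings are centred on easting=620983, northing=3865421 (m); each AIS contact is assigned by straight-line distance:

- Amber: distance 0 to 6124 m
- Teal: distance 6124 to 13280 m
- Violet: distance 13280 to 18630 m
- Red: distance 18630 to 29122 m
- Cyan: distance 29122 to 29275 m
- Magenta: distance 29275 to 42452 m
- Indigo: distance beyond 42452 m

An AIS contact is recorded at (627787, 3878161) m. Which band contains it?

Distance = √((627787−620983)² + (3878161−3865421)²) = √(46294416.000 + 162307600.000) = 14443.061 m.
13280 ≤ 14443.061 < 18630 → Violet.

Violet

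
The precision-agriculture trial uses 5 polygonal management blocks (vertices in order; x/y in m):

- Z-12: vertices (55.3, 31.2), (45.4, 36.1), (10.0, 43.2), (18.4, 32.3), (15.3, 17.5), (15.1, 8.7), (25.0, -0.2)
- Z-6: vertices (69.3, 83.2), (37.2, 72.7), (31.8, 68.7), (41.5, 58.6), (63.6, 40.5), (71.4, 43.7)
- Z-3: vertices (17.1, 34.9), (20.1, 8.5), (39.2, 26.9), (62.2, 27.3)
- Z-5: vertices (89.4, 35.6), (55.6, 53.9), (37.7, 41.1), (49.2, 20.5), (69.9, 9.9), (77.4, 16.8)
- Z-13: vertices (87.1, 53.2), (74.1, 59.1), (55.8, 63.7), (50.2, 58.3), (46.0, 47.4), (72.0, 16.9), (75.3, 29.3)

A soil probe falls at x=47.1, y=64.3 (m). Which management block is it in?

Cast a ray rightward from (47.1, 64.3). For each polygon, the edges (by vertex number in listed order) whose endpoints lie on opposite sides of y = 64.3, where each meets that height, and whether that is right or left of the point:
Z-12: no edge straddles that height → 0 crossings.
Z-6: 3–4 at x≈36.03 (left), 6–1 at x≈70.30 (right) → 1 crossing.
Z-3: no edge straddles that height → 0 crossings.
Z-5: no edge straddles that height → 0 crossings.
Z-13: no edge straddles that height → 0 crossings.
Only Z-6 has an odd count, so the point is inside Z-6.

Z-6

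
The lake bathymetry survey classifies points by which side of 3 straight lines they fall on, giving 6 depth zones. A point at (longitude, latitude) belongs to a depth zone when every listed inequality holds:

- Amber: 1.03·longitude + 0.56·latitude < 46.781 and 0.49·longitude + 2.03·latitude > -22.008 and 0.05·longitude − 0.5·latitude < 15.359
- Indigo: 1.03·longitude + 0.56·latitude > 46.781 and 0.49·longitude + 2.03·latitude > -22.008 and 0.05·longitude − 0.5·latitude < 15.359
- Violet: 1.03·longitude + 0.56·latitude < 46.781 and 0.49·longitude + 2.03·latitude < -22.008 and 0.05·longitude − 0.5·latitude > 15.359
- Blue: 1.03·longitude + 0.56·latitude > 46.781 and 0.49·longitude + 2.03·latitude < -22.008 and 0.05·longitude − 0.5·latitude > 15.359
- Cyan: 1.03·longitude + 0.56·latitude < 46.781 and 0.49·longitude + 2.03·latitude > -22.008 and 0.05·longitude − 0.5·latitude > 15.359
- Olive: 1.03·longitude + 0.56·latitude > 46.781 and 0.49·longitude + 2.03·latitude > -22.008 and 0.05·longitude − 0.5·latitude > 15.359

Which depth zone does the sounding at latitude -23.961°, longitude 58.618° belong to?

1.03·58.618 + 0.56·-23.961 = 46.958, which is > 46.781
0.49·58.618 + 2.03·-23.961 = -19.918, which is > -22.008
0.05·58.618 − 0.5·-23.961 = 14.911, which is < 15.359
This sign pattern matches Indigo.

Indigo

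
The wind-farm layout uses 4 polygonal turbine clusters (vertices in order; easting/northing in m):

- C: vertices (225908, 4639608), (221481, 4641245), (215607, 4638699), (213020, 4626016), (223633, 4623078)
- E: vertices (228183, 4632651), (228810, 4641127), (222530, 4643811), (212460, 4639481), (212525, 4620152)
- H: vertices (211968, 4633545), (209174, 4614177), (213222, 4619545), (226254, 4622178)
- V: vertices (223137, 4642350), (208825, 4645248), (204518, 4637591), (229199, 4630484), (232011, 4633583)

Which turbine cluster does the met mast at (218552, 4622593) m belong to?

Cast a ray rightward from (218552, 4622593). For each polygon, the edges (by vertex number in listed order) whose endpoints lie on opposite sides of northing = 4622593, where each meets that height, and whether that is right or left of the point:
C: no edge straddles that height → 0 crossings.
E: 4–5 at easting≈212516.8 (left), 5–1 at easting≈215582.9 (left) → 0 crossings.
H: 1–2 at easting≈210388.1 (left), 4–1 at easting≈225732.4 (right) → 1 crossing.
V: no edge straddles that height → 0 crossings.
Only H has an odd count, so the point is inside H.

H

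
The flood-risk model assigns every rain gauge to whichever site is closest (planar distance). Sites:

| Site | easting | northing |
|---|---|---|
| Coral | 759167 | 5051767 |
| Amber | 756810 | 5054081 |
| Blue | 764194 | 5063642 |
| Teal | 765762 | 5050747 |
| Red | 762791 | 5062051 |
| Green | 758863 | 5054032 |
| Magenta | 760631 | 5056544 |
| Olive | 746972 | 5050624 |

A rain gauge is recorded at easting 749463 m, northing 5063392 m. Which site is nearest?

Amber

Squared distances to each site:
Coral: 229308241.000; Amber: 140673130.000; Blue: 217064861.000; Teal: 425553426.000; Red: 179433865.000; Green: 175969600.000; Magenta: 171619328.000; Olive: 169226905.000.
Minimum at Amber.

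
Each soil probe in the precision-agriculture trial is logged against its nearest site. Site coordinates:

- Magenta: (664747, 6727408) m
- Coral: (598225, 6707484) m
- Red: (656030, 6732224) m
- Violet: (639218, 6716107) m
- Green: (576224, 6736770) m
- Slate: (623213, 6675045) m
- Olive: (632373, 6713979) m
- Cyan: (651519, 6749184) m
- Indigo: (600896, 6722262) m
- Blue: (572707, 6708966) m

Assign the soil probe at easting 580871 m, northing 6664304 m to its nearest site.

Slate

Squared distances to each site:
Magenta: 11017298192.000; Coral: 2165673716.000; Red: 10262001681.000; Violet: 6087923218.000; Green: 5272915765.000; Slate: 1908214045.000; Olive: 5120061629.000; Cyan: 12195754304.000; Indigo: 3760130389.000; Blue: 2061345140.000.
Minimum at Slate.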